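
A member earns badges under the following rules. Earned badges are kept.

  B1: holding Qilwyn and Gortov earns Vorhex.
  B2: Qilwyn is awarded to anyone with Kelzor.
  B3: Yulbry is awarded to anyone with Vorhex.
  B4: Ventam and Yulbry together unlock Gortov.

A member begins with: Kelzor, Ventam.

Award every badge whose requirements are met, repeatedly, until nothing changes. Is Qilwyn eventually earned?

With Kelzor, Qilwyn is earned (B2).

Yes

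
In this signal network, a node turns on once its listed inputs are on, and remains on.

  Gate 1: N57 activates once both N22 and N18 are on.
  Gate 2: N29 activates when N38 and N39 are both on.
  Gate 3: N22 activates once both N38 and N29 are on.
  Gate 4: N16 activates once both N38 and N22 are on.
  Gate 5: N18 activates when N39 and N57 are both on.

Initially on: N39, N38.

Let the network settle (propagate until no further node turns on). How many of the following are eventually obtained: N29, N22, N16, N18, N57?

3

Gate 2: N38 and N39 on → N29 on.
Gate 3: N38 and N29 on → N22 on.
N38 and N22 are on, so N16 activates (Gate 4).
N29: reached.
N22: reached.
N16: reached.
N18 would need N39 and N57 (Gate 5), but N57 never turns on.
N57 would need N22 and N18 (Gate 1), but N18 never turns on.
Reached: N29, N22, and N16 — 3 of the 5.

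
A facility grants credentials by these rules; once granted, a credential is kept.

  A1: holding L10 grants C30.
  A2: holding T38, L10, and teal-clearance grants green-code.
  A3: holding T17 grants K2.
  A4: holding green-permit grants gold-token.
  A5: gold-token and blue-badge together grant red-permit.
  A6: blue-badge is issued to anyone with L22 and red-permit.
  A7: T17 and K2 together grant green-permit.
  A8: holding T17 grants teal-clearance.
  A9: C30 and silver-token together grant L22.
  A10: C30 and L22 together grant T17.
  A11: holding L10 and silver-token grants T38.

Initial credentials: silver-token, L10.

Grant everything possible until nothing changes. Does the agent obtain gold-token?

Yes

Holding L10 grants C30 (A1).
Holding C30 and silver-token grants L22 (A9).
Holding C30 and L22 grants T17 (A10).
Holding T17 grants K2 (A3).
Holding T17 and K2 grants green-permit (A7).
Holding green-permit grants gold-token (A4).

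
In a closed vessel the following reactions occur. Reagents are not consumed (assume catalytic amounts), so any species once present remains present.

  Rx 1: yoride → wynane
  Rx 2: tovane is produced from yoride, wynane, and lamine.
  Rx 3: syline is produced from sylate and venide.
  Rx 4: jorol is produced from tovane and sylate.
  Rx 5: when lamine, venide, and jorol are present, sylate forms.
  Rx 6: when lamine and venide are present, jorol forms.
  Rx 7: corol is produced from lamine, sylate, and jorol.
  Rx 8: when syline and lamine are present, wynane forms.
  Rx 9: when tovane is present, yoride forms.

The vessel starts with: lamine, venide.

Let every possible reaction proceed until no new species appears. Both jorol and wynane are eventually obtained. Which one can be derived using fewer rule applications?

jorol: lamine and venide present → jorol forms (Rx 6). [1 rule application]
wynane: lamine and venide present → jorol forms (Rx 6). lamine, venide, and jorol present → sylate forms (Rx 5). sylate and venide present → syline forms (Rx 3). syline and lamine present → wynane forms (Rx 8). [4 rule applications]
jorol needs fewer.

jorol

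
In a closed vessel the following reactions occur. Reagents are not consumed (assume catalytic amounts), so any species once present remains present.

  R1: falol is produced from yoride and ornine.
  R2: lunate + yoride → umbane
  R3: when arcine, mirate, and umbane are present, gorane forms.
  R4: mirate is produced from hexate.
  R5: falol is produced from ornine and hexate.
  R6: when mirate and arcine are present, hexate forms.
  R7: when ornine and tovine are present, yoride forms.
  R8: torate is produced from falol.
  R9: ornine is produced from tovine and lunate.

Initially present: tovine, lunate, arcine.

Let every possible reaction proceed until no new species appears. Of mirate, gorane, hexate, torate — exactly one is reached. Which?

torate

tovine and lunate present → ornine forms (R9).
ornine and tovine present → yoride forms (R7).
yoride and ornine present → falol forms (R1).
falol present → torate forms (R8).
mirate would need hexate (R4), but hexate never forms. hexate would need mirate and arcine (R6), but mirate never forms. gorane would need arcine, mirate, and umbane (R3), but mirate never forms.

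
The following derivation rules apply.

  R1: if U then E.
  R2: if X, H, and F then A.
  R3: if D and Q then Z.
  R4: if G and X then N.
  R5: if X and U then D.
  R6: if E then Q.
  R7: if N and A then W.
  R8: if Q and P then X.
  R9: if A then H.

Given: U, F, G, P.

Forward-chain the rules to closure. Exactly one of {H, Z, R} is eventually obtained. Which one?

U holds, so E follows (R1).
E holds, so Q follows (R6).
From Q and P, R8 gives X.
From X and U, R5 gives D.
From D and Q, R3 gives Z.
No rule produces R, and it is not given. H would need A (R9), but A is never established.

Z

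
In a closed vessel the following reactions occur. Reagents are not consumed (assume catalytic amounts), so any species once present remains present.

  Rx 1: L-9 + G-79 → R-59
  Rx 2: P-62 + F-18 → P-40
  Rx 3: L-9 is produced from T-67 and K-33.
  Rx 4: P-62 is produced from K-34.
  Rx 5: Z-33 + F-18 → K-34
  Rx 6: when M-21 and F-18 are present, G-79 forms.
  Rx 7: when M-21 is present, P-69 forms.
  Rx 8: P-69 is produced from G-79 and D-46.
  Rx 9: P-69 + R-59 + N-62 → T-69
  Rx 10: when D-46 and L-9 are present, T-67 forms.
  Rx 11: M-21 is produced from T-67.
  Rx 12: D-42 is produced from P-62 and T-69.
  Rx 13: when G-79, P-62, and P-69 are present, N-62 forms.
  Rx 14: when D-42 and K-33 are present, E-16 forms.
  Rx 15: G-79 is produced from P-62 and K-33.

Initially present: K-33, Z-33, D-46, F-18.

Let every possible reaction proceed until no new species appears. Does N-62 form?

Yes

Z-33 and F-18 present → K-34 forms (Rx 5).
K-34 present → P-62 forms (Rx 4).
P-62 and K-33 present → G-79 forms (Rx 15).
G-79 and D-46 present → P-69 forms (Rx 8).
G-79, P-62, and P-69 present → N-62 forms (Rx 13).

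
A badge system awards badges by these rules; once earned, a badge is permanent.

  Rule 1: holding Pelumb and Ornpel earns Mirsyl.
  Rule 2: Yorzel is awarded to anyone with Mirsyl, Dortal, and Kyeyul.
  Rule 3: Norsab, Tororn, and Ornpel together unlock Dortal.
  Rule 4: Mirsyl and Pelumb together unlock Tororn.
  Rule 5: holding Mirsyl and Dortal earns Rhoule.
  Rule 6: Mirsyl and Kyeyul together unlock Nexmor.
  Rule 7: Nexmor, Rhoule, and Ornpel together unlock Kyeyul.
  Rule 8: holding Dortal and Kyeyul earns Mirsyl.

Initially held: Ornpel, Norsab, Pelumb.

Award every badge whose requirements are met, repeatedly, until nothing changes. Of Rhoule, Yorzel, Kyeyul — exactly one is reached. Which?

Rhoule

With Pelumb and Ornpel, Mirsyl is earned (Rule 1).
With Mirsyl and Pelumb, Tororn is earned (Rule 4).
With Norsab, Tororn, and Ornpel, Dortal is earned (Rule 3).
With Mirsyl and Dortal, Rhoule is earned (Rule 5).
Kyeyul would need Nexmor, Rhoule, and Ornpel (Rule 7), but Nexmor is never earned. Yorzel would need Mirsyl, Dortal, and Kyeyul (Rule 2), but Kyeyul is never earned.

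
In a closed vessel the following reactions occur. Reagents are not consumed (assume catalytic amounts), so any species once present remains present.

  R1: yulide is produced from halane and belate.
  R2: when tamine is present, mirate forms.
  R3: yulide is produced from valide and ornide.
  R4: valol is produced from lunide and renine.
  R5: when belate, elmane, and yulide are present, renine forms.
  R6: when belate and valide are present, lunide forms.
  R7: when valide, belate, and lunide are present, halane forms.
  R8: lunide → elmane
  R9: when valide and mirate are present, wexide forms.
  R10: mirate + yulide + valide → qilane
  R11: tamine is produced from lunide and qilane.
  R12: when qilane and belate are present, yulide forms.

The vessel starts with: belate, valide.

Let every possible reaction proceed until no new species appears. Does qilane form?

qilane would need mirate, yulide, and valide (R10), but mirate never forms.

No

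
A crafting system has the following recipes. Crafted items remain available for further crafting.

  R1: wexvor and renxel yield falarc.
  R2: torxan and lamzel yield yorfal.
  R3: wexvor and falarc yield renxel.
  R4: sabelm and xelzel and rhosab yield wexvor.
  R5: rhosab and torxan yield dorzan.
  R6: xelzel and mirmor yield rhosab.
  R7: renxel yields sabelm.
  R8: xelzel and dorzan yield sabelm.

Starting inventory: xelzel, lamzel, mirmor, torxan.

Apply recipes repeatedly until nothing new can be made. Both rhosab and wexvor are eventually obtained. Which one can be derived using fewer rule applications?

rhosab

rhosab: Using R6, xelzel and mirmor make rhosab. [1 rule application]
wexvor: xelzel and mirmor → rhosab (R6). rhosab and torxan → dorzan (R5). xelzel and dorzan → sabelm (R8). sabelm and xelzel and rhosab → wexvor (R4). [4 rule applications]
rhosab needs fewer.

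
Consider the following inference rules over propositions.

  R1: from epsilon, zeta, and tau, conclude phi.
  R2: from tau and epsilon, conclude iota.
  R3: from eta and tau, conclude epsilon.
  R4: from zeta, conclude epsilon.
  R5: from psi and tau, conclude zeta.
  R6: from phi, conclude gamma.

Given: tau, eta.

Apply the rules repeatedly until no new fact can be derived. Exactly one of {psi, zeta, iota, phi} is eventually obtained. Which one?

iota

eta and tau hold, so epsilon follows (R3).
tau and epsilon hold, so iota follows (R2).
phi would need epsilon, zeta, and tau (R1), but zeta is never established. No rule produces psi, and it is not given. zeta would need psi and tau (R5), but psi is never established.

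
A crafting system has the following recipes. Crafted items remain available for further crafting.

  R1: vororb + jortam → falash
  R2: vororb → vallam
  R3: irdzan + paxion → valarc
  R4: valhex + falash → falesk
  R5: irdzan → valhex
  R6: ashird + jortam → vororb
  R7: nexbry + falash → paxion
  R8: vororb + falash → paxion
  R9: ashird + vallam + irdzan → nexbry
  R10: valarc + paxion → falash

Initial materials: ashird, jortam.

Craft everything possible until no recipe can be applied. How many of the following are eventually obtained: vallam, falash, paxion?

3

ashird + jortam → vororb (R6).
Using R2, vororb makes vallam.
Using R1, vororb and jortam make falash.
Using R8, vororb and falash make paxion.
vallam: reached.
falash: reached.
paxion: reached.
All 3 are reached.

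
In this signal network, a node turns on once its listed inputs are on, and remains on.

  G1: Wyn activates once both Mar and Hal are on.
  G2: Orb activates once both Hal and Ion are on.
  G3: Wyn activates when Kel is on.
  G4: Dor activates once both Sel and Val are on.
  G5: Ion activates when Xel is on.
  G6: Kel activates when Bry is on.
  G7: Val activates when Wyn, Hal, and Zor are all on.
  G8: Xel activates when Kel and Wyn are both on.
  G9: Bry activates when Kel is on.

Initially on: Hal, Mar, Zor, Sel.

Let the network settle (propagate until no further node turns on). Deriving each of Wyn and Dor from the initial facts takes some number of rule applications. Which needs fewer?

Wyn

Wyn: Mar and Hal are on, so Wyn activates (G1). [1 rule application]
Dor: G1: Mar and Hal on → Wyn on. Wyn, Hal, and Zor are on, so Val activates (G7). G4: Sel and Val on → Dor on. [3 rule applications]
Wyn needs fewer.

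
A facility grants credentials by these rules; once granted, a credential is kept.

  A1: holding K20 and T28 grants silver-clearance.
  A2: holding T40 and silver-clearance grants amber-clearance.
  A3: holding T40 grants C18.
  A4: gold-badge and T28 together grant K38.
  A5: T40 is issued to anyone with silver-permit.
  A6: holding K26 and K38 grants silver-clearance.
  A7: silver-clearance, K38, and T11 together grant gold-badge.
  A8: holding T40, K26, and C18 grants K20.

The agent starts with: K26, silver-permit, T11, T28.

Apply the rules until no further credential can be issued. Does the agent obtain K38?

No

K38 would need gold-badge and T28 (A4), but gold-badge is never granted.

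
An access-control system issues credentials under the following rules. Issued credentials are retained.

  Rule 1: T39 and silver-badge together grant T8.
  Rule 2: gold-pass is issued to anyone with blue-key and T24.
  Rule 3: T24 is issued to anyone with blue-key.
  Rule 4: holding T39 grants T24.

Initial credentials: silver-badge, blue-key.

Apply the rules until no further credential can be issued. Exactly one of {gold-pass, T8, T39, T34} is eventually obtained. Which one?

gold-pass

Holding blue-key grants T24 (Rule 3).
Holding blue-key and T24 grants gold-pass (Rule 2).
T8 would need T39 and silver-badge (Rule 1), but T39 is never granted. No rule produces T39, and it is not given. No rule produces T34, and it is not given.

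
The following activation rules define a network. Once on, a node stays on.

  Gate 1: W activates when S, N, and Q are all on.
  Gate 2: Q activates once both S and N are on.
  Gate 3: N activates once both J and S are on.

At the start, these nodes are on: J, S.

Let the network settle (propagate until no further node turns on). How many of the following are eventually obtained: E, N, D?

1

J and S are on, so N activates (Gate 3).
No rule produces E, and it is not given.
N: reached.
No rule produces D, and it is not given.
Reached: N — 1 of the 3.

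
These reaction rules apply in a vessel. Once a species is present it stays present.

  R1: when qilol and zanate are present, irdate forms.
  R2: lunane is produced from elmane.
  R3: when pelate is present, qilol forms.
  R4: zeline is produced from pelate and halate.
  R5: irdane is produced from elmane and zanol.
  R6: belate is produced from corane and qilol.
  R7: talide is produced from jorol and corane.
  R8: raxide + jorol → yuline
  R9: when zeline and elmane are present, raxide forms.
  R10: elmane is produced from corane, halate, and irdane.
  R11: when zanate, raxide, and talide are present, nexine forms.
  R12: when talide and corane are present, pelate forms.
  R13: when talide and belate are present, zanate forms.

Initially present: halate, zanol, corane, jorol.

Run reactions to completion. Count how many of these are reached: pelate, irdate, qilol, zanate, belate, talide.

6

jorol and corane present → talide forms (R7).
talide and corane present → pelate forms (R12).
pelate present → qilol forms (R3).
corane and qilol present → belate forms (R6).
talide and belate present → zanate forms (R13).
qilol and zanate present → irdate forms (R1).
pelate: reached.
irdate: reached.
qilol: reached.
zanate: reached.
belate: reached.
talide: reached.
All 6 are reached.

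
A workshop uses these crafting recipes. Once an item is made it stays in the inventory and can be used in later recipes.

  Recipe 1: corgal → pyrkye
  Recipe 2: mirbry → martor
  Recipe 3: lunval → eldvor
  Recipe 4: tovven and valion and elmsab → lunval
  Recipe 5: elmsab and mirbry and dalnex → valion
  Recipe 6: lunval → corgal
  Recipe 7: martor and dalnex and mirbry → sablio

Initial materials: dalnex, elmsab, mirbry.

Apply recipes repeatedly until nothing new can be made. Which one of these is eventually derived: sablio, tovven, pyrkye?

Using Recipe 2, mirbry makes martor.
Using Recipe 7, martor, dalnex, and mirbry make sablio.
No rule produces tovven, and it is not given. pyrkye would need corgal (Recipe 1), but corgal is never obtained.

sablio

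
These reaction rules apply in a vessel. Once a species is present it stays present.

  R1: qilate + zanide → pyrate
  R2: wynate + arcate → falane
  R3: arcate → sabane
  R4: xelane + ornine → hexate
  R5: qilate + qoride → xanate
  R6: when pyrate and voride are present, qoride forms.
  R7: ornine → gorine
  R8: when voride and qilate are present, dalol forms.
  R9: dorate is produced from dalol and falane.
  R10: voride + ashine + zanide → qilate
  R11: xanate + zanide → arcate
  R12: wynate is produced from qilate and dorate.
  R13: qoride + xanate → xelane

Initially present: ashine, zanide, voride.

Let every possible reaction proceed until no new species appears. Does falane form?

No

falane would need wynate and arcate (R2), but wynate never forms.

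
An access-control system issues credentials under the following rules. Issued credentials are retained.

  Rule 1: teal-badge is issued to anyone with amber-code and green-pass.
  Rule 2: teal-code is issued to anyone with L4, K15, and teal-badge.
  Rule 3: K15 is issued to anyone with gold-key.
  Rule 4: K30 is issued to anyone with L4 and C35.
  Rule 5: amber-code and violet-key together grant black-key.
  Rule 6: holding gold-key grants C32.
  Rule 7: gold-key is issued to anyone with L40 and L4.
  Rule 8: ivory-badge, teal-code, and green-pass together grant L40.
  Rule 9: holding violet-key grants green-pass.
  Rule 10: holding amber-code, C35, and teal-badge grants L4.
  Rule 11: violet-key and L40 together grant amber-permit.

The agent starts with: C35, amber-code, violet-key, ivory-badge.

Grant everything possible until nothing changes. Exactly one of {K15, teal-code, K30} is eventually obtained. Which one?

Holding violet-key grants green-pass (Rule 9).
Holding amber-code and green-pass grants teal-badge (Rule 1).
Holding amber-code, C35, and teal-badge grants L4 (Rule 10).
Holding L4 and C35 grants K30 (Rule 4).
K15 would need gold-key (Rule 3), but gold-key is never granted. teal-code would need L4, K15, and teal-badge (Rule 2), but K15 is never granted.

K30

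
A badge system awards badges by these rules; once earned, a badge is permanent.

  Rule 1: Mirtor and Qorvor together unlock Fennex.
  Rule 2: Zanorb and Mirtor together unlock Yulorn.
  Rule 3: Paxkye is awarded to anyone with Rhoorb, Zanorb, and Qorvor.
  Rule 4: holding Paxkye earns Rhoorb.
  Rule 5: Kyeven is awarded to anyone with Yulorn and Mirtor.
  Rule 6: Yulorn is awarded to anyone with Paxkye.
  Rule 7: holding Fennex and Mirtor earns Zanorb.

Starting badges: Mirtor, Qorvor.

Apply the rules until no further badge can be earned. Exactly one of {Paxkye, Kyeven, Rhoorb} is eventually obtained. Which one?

With Mirtor and Qorvor, Fennex is earned (Rule 1).
With Fennex and Mirtor, Zanorb is earned (Rule 7).
With Zanorb and Mirtor, Yulorn is earned (Rule 2).
With Yulorn and Mirtor, Kyeven is earned (Rule 5).
Paxkye would need Rhoorb, Zanorb, and Qorvor (Rule 3), but Rhoorb is never earned. Rhoorb would need Paxkye (Rule 4), but Paxkye is never earned.

Kyeven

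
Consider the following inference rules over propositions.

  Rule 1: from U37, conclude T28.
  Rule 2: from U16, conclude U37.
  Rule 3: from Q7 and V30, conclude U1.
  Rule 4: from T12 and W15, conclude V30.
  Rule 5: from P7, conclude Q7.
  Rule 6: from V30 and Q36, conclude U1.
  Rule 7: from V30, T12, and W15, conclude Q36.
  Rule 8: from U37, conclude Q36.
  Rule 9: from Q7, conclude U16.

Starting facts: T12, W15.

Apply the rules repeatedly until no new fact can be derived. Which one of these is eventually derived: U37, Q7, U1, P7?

U1

T12 and W15 hold, so V30 follows (Rule 4).
V30, T12, and W15 hold, so Q36 follows (Rule 7).
From V30 and Q36, Rule 6 gives U1.
Q7 would need P7 (Rule 5), but P7 is never established. No rule produces P7, and it is not given. U37 would need U16 (Rule 2), but U16 is never established.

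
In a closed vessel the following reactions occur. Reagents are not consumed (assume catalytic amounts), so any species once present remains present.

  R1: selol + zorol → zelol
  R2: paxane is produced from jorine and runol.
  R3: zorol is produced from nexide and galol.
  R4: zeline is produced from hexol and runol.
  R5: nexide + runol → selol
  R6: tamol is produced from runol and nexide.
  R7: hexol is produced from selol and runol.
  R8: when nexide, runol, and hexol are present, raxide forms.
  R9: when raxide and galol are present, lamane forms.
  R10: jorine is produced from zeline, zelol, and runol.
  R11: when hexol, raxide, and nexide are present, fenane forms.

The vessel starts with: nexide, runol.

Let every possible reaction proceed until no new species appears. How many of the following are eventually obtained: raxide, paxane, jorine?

nexide and runol present → selol forms (R5).
selol and runol present → hexol forms (R7).
nexide, runol, and hexol present → raxide forms (R8).
raxide: reached.
paxane would need jorine and runol (R2), but jorine never forms.
jorine would need zeline, zelol, and runol (R10), but zelol never forms.
Reached: raxide — 1 of the 3.

1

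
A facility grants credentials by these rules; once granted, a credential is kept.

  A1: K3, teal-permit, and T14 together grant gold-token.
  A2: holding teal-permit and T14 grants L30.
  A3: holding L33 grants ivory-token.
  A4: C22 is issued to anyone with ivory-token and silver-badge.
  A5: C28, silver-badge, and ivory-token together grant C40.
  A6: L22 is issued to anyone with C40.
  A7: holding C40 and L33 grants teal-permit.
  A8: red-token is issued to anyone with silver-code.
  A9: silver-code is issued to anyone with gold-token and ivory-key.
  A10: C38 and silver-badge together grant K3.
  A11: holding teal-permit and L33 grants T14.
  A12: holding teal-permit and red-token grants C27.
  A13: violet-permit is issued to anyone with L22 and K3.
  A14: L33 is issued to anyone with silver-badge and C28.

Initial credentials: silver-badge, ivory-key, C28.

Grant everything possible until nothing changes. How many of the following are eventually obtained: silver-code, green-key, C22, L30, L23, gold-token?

2

Holding silver-badge and C28 grants L33 (A14).
Holding L33 grants ivory-token (A3).
Holding ivory-token and silver-badge grants C22 (A4).
Holding C28, silver-badge, and ivory-token grants C40 (A5).
Holding C40 and L33 grants teal-permit (A7).
Holding teal-permit and L33 grants T14 (A11).
Holding teal-permit and T14 grants L30 (A2).
silver-code would need gold-token and ivory-key (A9), but gold-token is never granted.
No rule produces green-key, and it is not given.
C22: reached.
L30: reached.
No rule produces L23, and it is not given.
gold-token would need K3, teal-permit, and T14 (A1), but K3 is never granted.
Reached: C22 and L30 — 2 of the 6.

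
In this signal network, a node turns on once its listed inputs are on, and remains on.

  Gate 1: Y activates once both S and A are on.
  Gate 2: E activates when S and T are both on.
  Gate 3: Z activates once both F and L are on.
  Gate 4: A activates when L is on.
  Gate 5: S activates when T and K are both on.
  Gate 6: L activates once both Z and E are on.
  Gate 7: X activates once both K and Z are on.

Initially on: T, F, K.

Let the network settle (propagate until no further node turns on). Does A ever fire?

No

A would need L (Gate 4), but L never turns on.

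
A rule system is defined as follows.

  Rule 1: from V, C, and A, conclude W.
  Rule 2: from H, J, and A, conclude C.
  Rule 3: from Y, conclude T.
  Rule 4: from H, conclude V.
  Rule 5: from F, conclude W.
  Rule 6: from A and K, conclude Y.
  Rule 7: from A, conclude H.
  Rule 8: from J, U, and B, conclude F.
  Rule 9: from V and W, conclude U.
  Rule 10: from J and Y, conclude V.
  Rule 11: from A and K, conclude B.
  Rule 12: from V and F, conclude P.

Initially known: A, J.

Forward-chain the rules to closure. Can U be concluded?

A holds, so H follows (Rule 7).
From H, J, and A, Rule 2 gives C.
H holds, so V follows (Rule 4).
V, C, and A hold, so W follows (Rule 1).
From V and W, Rule 9 gives U.

Yes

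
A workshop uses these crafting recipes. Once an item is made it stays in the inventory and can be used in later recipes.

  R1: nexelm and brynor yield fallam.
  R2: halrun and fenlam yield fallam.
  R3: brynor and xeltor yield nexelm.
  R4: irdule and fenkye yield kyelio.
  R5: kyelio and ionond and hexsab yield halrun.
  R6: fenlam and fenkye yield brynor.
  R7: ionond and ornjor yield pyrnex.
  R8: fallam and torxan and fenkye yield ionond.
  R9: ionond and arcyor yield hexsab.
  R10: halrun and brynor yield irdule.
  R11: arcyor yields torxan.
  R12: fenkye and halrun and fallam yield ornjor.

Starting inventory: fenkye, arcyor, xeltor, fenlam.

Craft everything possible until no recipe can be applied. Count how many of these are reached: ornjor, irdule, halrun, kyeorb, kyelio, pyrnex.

0

ornjor would need fenkye, halrun, and fallam (R12), but halrun is never obtained.
irdule would need halrun and brynor (R10), but halrun is never obtained.
halrun would need kyelio, ionond, and hexsab (R5), but kyelio is never obtained.
No rule produces kyeorb, and it is not given.
kyelio would need irdule and fenkye (R4), but irdule is never obtained.
pyrnex would need ionond and ornjor (R7), but ornjor is never obtained.
None of the 6 are reached.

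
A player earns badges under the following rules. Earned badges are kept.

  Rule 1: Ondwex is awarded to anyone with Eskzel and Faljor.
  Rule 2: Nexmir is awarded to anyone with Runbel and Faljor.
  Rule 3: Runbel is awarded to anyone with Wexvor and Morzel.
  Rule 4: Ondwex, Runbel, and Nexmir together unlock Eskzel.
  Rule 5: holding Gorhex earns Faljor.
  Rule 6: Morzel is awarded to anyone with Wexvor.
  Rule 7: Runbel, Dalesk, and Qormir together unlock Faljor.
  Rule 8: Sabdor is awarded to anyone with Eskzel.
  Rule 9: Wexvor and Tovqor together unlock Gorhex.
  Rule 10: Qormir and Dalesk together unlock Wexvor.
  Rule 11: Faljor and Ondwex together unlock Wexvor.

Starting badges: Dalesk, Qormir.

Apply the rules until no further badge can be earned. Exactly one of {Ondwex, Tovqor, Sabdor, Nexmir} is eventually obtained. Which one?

With Qormir and Dalesk, Wexvor is earned (Rule 10).
With Wexvor, Morzel is earned (Rule 6).
With Wexvor and Morzel, Runbel is earned (Rule 3).
With Runbel, Dalesk, and Qormir, Faljor is earned (Rule 7).
With Runbel and Faljor, Nexmir is earned (Rule 2).
Ondwex would need Eskzel and Faljor (Rule 1), but Eskzel is never earned. Sabdor would need Eskzel (Rule 8), but Eskzel is never earned. No rule produces Tovqor, and it is not given.

Nexmir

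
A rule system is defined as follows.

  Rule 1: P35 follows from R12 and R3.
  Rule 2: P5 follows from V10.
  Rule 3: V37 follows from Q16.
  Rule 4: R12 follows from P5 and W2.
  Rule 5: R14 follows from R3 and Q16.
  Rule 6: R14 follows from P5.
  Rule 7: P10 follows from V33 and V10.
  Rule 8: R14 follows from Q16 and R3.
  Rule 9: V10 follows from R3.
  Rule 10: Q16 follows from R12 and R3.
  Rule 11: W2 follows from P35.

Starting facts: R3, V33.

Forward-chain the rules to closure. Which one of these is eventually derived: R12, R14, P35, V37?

R14

From R3, Rule 9 gives V10.
V10 holds, so P5 follows (Rule 2).
P5 holds, so R14 follows (Rule 6).
V37 would need Q16 (Rule 3), but Q16 is never established. P35 would need R12 and R3 (Rule 1), but R12 is never established. R12 would need P5 and W2 (Rule 4), but W2 is never established.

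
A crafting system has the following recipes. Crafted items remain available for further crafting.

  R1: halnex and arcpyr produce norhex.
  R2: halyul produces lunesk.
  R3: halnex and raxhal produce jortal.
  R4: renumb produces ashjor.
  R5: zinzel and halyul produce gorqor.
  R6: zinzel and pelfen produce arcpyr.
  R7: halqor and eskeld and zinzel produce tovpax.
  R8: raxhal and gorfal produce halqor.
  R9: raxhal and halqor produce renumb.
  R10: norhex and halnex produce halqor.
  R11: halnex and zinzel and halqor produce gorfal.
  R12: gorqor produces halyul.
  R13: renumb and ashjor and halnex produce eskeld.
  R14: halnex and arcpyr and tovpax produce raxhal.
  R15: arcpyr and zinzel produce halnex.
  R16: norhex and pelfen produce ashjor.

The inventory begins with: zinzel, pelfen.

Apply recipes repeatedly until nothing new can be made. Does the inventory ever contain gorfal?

Yes

Using R6, zinzel and pelfen make arcpyr.
arcpyr and zinzel → halnex (R15).
halnex and arcpyr → norhex (R1).
norhex and halnex → halqor (R10).
halnex and zinzel and halqor → gorfal (R11).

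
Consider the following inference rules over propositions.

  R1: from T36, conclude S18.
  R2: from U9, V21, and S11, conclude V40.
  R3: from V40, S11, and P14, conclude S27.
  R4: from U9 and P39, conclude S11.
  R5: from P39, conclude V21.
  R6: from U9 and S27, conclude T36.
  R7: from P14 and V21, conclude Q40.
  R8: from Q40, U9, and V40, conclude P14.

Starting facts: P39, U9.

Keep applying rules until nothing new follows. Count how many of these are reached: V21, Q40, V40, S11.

3

P39 holds, so V21 follows (R5).
U9 and P39 hold, so S11 follows (R4).
U9, V21, and S11 hold, so V40 follows (R2).
V21: reached.
Q40 would need P14 and V21 (R7), but P14 is never established.
V40: reached.
S11: reached.
Reached: V21, V40, and S11 — 3 of the 4.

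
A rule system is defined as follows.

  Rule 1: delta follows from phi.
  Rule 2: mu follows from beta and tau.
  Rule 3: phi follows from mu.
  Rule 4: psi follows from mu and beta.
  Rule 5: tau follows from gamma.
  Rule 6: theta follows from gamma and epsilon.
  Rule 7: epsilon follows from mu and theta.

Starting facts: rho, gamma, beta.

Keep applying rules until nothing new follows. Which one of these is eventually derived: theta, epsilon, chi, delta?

delta

From gamma, Rule 5 gives tau.
From beta and tau, Rule 2 gives mu.
From mu, Rule 3 gives phi.
phi holds, so delta follows (Rule 1).
theta would need gamma and epsilon (Rule 6), but epsilon is never established. epsilon would need mu and theta (Rule 7), but theta is never established. No rule produces chi, and it is not given.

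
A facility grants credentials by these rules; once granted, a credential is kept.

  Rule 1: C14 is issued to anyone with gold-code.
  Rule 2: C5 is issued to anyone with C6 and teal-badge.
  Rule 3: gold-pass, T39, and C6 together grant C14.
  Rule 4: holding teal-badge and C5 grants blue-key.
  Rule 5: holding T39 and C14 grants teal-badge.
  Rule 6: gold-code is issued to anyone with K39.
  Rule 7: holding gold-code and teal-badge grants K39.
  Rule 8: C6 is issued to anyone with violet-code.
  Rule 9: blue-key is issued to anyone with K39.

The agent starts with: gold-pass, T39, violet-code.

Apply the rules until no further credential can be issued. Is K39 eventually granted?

No

K39 would need gold-code and teal-badge (Rule 7), but gold-code is never granted.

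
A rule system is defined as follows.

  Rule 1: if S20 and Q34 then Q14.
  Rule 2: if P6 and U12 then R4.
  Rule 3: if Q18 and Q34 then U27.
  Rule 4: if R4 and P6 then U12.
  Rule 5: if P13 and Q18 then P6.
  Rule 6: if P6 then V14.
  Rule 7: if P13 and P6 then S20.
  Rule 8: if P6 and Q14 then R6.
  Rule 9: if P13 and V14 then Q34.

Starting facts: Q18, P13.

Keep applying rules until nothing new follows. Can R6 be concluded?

P13 and Q18 hold, so P6 follows (Rule 5).
From P13 and P6, Rule 7 gives S20.
P6 holds, so V14 follows (Rule 6).
P13 and V14 hold, so Q34 follows (Rule 9).
From S20 and Q34, Rule 1 gives Q14.
P6 and Q14 hold, so R6 follows (Rule 8).

Yes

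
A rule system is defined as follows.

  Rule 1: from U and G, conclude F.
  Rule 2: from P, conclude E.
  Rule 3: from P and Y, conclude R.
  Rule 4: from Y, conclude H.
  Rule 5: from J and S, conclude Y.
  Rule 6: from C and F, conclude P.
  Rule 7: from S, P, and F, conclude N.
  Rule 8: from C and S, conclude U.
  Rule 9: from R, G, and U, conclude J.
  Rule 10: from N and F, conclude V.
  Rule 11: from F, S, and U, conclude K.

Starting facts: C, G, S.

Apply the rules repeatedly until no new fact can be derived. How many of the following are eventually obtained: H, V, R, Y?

1

C and S hold, so U follows (Rule 8).
From U and G, Rule 1 gives F.
C and F hold, so P follows (Rule 6).
S, P, and F hold, so N follows (Rule 7).
N and F hold, so V follows (Rule 10).
H would need Y (Rule 4), but Y is never established.
V: reached.
R would need P and Y (Rule 3), but Y is never established.
Y would need J and S (Rule 5), but J is never established.
Reached: V — 1 of the 4.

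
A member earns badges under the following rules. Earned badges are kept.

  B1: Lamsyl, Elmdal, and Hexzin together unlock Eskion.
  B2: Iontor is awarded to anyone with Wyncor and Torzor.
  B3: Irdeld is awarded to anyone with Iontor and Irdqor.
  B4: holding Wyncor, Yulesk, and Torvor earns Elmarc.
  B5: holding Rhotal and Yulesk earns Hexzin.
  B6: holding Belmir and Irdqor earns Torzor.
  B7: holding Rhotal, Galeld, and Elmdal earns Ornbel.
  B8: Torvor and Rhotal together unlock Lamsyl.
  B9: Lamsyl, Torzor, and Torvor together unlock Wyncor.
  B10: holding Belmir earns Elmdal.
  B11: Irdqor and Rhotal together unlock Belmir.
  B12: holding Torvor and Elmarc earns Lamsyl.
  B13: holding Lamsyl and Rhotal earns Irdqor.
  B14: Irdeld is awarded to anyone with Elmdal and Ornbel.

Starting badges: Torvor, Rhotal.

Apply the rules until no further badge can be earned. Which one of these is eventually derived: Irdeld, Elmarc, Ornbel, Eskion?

Irdeld

With Torvor and Rhotal, Lamsyl is earned (B8).
With Lamsyl and Rhotal, Irdqor is earned (B13).
With Irdqor and Rhotal, Belmir is earned (B11).
With Belmir and Irdqor, Torzor is earned (B6).
With Lamsyl, Torzor, and Torvor, Wyncor is earned (B9).
With Wyncor and Torzor, Iontor is earned (B2).
With Iontor and Irdqor, Irdeld is earned (B3).
Eskion would need Lamsyl, Elmdal, and Hexzin (B1), but Hexzin is never earned. Ornbel would need Rhotal, Galeld, and Elmdal (B7), but Galeld is never earned. Elmarc would need Wyncor, Yulesk, and Torvor (B4), but Yulesk is never earned.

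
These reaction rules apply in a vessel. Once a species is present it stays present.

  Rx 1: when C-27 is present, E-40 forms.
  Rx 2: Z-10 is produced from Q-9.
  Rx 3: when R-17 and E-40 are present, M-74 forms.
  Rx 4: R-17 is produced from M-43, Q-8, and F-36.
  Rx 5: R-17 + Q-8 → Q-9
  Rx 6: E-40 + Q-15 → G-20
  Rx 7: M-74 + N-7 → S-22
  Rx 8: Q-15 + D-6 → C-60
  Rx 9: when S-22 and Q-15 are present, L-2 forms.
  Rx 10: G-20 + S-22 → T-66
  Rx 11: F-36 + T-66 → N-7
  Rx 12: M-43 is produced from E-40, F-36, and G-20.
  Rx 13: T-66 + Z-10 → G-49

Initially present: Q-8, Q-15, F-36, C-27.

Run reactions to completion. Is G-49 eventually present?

G-49 would need T-66 and Z-10 (Rx 13), but T-66 never forms.

No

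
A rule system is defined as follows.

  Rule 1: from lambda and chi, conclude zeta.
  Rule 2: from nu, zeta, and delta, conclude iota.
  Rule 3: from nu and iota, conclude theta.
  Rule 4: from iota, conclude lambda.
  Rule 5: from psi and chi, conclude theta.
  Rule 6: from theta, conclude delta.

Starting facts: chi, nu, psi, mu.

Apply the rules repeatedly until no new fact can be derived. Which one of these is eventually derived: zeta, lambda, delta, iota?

psi and chi hold, so theta follows (Rule 5).
From theta, Rule 6 gives delta.
zeta would need lambda and chi (Rule 1), but lambda is never established. lambda would need iota (Rule 4), but iota is never established. iota would need nu, zeta, and delta (Rule 2), but zeta is never established.

delta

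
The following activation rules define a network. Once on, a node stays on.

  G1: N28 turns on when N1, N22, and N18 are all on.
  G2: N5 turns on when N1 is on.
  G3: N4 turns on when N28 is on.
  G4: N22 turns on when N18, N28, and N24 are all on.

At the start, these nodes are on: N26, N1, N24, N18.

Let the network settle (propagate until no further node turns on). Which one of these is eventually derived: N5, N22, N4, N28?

N5

N1 is on, so N5 turns on (G2).
N28 would need N1, N22, and N18 (G1), but N22 never turns on. N22 would need N18, N28, and N24 (G4), but N28 never turns on. N4 would need N28 (G3), but N28 never turns on.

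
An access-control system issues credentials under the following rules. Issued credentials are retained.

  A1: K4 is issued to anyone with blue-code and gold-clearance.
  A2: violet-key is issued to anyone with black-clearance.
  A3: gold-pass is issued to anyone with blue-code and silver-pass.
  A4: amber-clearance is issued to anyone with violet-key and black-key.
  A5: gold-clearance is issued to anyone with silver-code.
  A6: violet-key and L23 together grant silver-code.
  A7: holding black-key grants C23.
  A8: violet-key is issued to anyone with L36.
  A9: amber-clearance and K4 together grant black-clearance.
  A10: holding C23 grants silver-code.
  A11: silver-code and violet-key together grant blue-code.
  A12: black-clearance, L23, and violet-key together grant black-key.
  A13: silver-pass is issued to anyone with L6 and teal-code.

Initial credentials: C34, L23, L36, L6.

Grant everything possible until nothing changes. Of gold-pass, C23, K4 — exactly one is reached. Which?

Holding L36 grants violet-key (A8).
Holding violet-key and L23 grants silver-code (A6).
Holding silver-code grants gold-clearance (A5).
Holding silver-code and violet-key grants blue-code (A11).
Holding blue-code and gold-clearance grants K4 (A1).
gold-pass would need blue-code and silver-pass (A3), but silver-pass is never granted. C23 would need black-key (A7), but black-key is never granted.

K4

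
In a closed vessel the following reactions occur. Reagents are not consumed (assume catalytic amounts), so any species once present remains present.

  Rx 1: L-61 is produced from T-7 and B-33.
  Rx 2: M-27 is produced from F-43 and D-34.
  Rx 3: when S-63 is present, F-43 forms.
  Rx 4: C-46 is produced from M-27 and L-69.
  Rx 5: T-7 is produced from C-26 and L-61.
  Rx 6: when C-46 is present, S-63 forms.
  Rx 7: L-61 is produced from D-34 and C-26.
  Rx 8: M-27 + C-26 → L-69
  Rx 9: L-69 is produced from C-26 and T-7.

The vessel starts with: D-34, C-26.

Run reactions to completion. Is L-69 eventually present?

Yes

D-34 and C-26 present → L-61 forms (Rx 7).
C-26 and L-61 present → T-7 forms (Rx 5).
C-26 and T-7 present → L-69 forms (Rx 9).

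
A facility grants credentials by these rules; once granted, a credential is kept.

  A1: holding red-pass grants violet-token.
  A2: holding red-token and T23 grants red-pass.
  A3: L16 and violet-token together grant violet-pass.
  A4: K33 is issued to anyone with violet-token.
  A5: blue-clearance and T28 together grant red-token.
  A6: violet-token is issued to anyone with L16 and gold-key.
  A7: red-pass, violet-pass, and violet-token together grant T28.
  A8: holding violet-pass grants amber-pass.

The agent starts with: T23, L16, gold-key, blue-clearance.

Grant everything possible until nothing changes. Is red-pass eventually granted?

No

red-pass would need red-token and T23 (A2), but red-token is never granted.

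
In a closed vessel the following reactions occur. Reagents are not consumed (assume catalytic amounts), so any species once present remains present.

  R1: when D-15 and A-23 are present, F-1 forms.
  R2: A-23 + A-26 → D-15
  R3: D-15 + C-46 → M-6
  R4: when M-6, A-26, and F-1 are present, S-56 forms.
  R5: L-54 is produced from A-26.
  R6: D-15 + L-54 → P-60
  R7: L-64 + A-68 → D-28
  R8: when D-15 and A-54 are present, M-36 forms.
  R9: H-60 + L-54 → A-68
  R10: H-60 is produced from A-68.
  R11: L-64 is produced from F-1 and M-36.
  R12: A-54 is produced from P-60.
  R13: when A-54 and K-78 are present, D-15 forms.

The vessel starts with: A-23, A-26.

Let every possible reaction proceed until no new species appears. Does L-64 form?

Yes

A-23 and A-26 present → D-15 forms (R2).
A-26 present → L-54 forms (R5).
D-15 and L-54 present → P-60 forms (R6).
D-15 and A-23 present → F-1 forms (R1).
P-60 present → A-54 forms (R12).
D-15 and A-54 present → M-36 forms (R8).
F-1 and M-36 present → L-64 forms (R11).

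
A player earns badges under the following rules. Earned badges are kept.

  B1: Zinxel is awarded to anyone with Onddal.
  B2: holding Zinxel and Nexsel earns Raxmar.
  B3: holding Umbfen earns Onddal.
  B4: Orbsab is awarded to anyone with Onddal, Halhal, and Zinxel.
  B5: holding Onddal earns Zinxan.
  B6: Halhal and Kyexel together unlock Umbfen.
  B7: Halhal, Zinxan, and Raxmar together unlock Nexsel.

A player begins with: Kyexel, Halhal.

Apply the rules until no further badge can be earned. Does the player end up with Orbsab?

With Halhal and Kyexel, Umbfen is earned (B6).
With Umbfen, Onddal is earned (B3).
With Onddal, Zinxel is earned (B1).
With Onddal, Halhal, and Zinxel, Orbsab is earned (B4).

Yes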